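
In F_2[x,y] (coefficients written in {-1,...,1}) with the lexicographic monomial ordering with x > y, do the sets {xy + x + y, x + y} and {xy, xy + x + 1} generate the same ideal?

No, the ideals differ.

Two ideals are equal iff their reduced Gröbner bases coincide (the reduced basis is unique for a fixed ordering).
Buchberger on the first generating set:
f_1 = xy + x + y, LT = xy.
f_2 = x + y, LT = x.

S(f_1,f_2): lcm = xy. S = x + y^2 + y.
  leading term x: subtract (1)·f_2 from x + y^2 + y → y^2
  leading term y^2: no divisor's leading term divides it; move y^2 to the remainder.
  remainder y^2 ≠ 0; add g_3 = y^2 to the basis.

S(f_1,g_3): lcm = xy^2. S = xy + y^2.
  leading term xy: subtract (1)·f_1 from xy + y^2 → x + y^2 + y
  leading term x: subtract (1)·f_2 from x + y^2 + y → y^2
  leading term y^2: subtract (1)·g_3 from y^2 → 0
  remainder 0.

S(f_2,g_3): leading monomials are coprime, so the S-polynomial reduces to 0 (Buchberger's first criterion).
Every S-polynomial of the final basis reduces to 0, so we have a Gröbner basis.
Inter-reduce: drop elements whose leading term is divisible by another's, tail-reduce, and make monic.
Reduced Gröbner basis: {x + y, y^2}.

Buchberger on the second generating set:
h_1 = xy, LT = xy.
h_2 = xy + x + 1, LT = xy.

S(h_1,h_2): lcm = xy. S = x + 1.
  leading term x: no divisor's leading term divides it; move x to the remainder.
  leading term 1: no divisor's leading term divides it; move 1 to the remainder.
  remainder x + 1 ≠ 0; add k_3 = x + 1 to the basis.

S(h_1,k_3): lcm = xy. S = y.
  leading term y: no divisor's leading term divides it; move y to the remainder.
  remainder y ≠ 0; add k_4 = y to the basis.

S(h_2,k_3): lcm = xy. S = x + y + 1.
  leading term x: subtract (1)·k_3 from x + y + 1 → y
  leading term y: subtract (1)·k_4 from y → 0
  remainder 0.

S(h_1,k_4): lcm = xy. S = 0.
  remainder 0.

S(h_2,k_4): lcm = xy. S = x + 1.
  leading term x: subtract (1)·k_3 from x + 1 → 0
  remainder 0.

S(k_3,k_4): leading monomials are coprime, so the S-polynomial reduces to 0 (Buchberger's first criterion).
Every S-polynomial of the final basis reduces to 0, so we have a Gröbner basis.
Inter-reduce: drop elements whose leading term is divisible by another's, tail-reduce, and make monic.
Reduced Gröbner basis: {x + 1, y}.

The bases are distinct; the ideals are different.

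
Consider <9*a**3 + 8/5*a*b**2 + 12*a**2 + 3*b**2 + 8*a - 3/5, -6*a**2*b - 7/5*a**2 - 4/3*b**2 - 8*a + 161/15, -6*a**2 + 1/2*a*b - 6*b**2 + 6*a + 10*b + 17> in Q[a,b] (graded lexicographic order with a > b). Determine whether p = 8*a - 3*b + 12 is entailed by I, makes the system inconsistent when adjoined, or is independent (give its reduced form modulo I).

First compute the reduced Gröbner basis of I by Buchberger's algorithm.
f_1 = 9*a**3 + 8/5*a*b**2 + 12*a**2 + 3*b**2 + 8*a - 3/5, LT = a**3.
f_2 = -6*a**2*b - 7/5*a**2 - 4/3*b**2 - 8*a + 161/15, LT = a**2*b.
f_3 = -6*a**2 + 1/2*a*b - 6*b**2 + 6*a + 10*b + 17, LT = a**2.

S(f_1,f_2): lcm = a**3*b. S = 8/45*a*b**3 - 7/30*a**3 + 4/3*a**2*b - 2/9*a*b**2 + 1/3*b**3 - 4/3*a**2 + 8/9*a*b + 161/90*a - 1/15*b.
  reduce S modulo (f_1, f_2, f_3):
  remainder 8/45*a*b**3 - 122/675*a*b**2 + 1/3*b**3 + 7/9*a*b + 301/270*b**2 - 301/270*a - 103/45*b - 1901/1350 ≠ 0; add h_4 = 8/45*a*b**3 - 122/675*a*b**2 + 1/3*b**3 + 7/9*a*b + 301/270*b**2 - 301/270*a - 103/45*b - 1901/1350 to the basis.

S(f_1,f_3): lcm = a**3. S = 1/12*a**2*b - 37/45*a*b**2 + 7/3*a**2 + 5/3*a*b + 1/3*b**2 + 67/18*a - 1/15.
  reduce S modulo (f_1, f_2, f_3, h_4):
  remainder -37/45*a*b**2 + 8033/4320*a*b - 2159/1080*b**2 + 237/40*a + 833/216*b + 14339/2160 ≠ 0; add h_5 = -37/45*a*b**2 + 8033/4320*a*b - 2159/1080*b**2 + 237/40*a + 833/216*b + 14339/2160 to the basis.

S(f_2,f_3): lcm = a**2*b. S = 1/12*a*b**2 - b**3 + 7/30*a**2 + a*b + 17/9*b**2 + 4/3*a + 17/6*b - 161/90.
  reduce S modulo (f_1, f_2, f_3, h_4, h_5):
  remainder -b**3 + 257429/213120*a*b + 77413/53280*b**2 + 38489/17760*a + 38501/10656*b - 48481/106560 ≠ 0; add h_6 = -b**3 + 257429/213120*a*b + 77413/53280*b**2 + 38489/17760*a + 38501/10656*b - 48481/106560 to the basis.

S(f_1,h_4): lcm = a**3*b**3. S = 8/45*a*b**5 + 61/60*a**3*b**2 - 13/24*a**2*b**3 + 1/3*b**5 - 35/8*a**3*b - 301/48*a**2*b**2 + 8/9*a*b**3 + 301/48*a**3 + 103/8*a**2*b - 1/15*b**3 + 1901/240*a**2.
  reduce S modulo (f_1, f_2, f_3, h_4, h_5, h_6):
  remainder 57678236683/8516275200*a*b - 14082870469/2129068800*b**2 - 24920715257/709689600*a - 699605377/85162752*b + 90777446593/4258137600 ≠ 0; add h_7 = 57678236683/8516275200*a*b - 14082870469/2129068800*b**2 - 24920715257/709689600*a - 699605377/85162752*b + 90777446593/4258137600 to the basis.

S(f_2,h_4): lcm = a**2*b**3. S = 5/4*a**2*b**2 - 15/8*a*b**3 + 2/9*b**4 - 35/8*a**2*b - 79/16*a*b**2 + 301/48*a**2 + 103/8*a*b - 161/90*b**2 + 1901/240*a.
  reduce S modulo (f_1, f_2, f_3, h_4, h_5, h_6, h_7):
  remainder 35197053177058549/996679929882240*b**2 + 936031552530937/43333909994880*a - 1560954324485899/99667992988224*b - 1956453344673437/22148442886272 ≠ 0; add h_8 = 35197053177058549/996679929882240*b**2 + 936031552530937/43333909994880*a - 1560954324485899/99667992988224*b - 1956453344673437/22148442886272 to the basis.

S(f_3,h_4): lcm = a**2*b**3. S = -1/12*a*b**4 + b**5 + 61/60*a**2*b**2 - 23/8*a*b**3 - 5/3*b**4 - 35/8*a**2*b - 301/48*a*b**2 - 17/6*b**3 + 301/48*a**2 + 103/8*a*b + 1901/240*a.
  reduce S modulo (f_1, f_2, f_3, h_4, h_5, h_6, h_7, h_8):
  remainder 143091310763126330065067/7501195973094717962880*a + 40347788183778457538477/4286397698911267407360*b + 749620847960691472159/3000478389237887185152 ≠ 0; add h_9 = 143091310763126330065067/7501195973094717962880*a + 40347788183778457538477/4286397698911267407360*b + 749620847960691472159/3000478389237887185152 to the basis.

S(f_1,h_5): lcm = a**3*b**2. S = 8/45*a*b**4 + 8033/3552*a**3*b - 325/296*a**2*b**2 + 1/3*b**4 + 2133/296*a**3 + 4165/888*a**2*b + 8/9*a*b**2 + 14339/1776*a**2 - 1/15*b**2.
  reduce S modulo (f_1, f_2, f_3, h_4, h_5, h_6, h_7, h_8, h_9):
  remainder 7072932905161517554279257407/45743430224756225195200618560*b - 7072932905161517554279257407/22871715112378112597600309280 ≠ 0; add h_10 = 7072932905161517554279257407/45743430224756225195200618560*b - 7072932905161517554279257407/22871715112378112597600309280 to the basis.

The other S-polynomials (S(f_2,h_5), S(f_3,h_5), S(h_4,h_5), S(f_1,h_6), S(f_2,h_6), S(f_3,h_6), S(h_4,h_6), S(h_5,h_6), S(f_1,h_7), S(f_2,h_7), S(f_3,h_7), S(h_4,h_7), S(h_5,h_7), S(h_6,h_7), S(f_1,h_8), S(f_2,h_8), S(f_3,h_8), S(h_4,h_8), S(h_5,h_8), S(h_6,h_8), S(h_7,h_8), S(f_1,h_9), S(f_2,h_9), S(f_3,h_9), S(h_4,h_9), S(h_5,h_9), S(h_6,h_9), S(h_7,h_9), S(h_8,h_9), S(f_1,h_10), S(f_2,h_10), S(f_3,h_10), S(h_4,h_10), S(h_5,h_10), S(h_6,h_10), S(h_7,h_10), S(h_8,h_10), S(h_9,h_10)) all reduce to 0 modulo the current basis, so we have a Gröbner basis.
Inter-reduce: drop elements whose leading term is divisible by another's, tail-reduce, and make monic.
Reduced Gröbner basis: {a + 1, b - 2}.
Label its elements g_1 = a + 1, g_2 = b - 2.

Reduce p = 8*a - 3*b + 12 modulo G:
  leading term a: subtract (8)·g_1 from 8*a - 3*b + 12 → -3*b + 4
  leading term b: subtract (-3)·g_2 from -3*b + 4 → -2
  leading term 1: no divisor's leading term divides it; move -2 to the remainder.
  normal form = -2.
The normal form is nonzero, so p ∉ I. Since p minus its normal form lies in I, I + (p) = I + (r) where r = -2; decide whether this ideal is the whole ring.
Here r = -2 is a nonzero constant, hence a unit: 1 ∈ I + (p), the Gröbner basis of I + (p) is {1}, and the enlarged system has no common solution — adjoining p is inconsistent.

Adjoining 8*a - 3*b + 12 makes the ideal the whole ring: the system is inconsistent.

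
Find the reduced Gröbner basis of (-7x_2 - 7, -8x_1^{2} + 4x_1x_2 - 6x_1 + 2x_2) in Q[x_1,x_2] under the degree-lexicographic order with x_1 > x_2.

f_1 = -7x_2 - 7, LT = x_2.
f_2 = -8x_1^{2} + 4x_1x_2 - 6x_1 + 2x_2, LT = x_1^{2}.

The S-polynomials (S(f_1,f_2)) all reduce to 0 modulo the current basis, so we have a Gröbner basis.

G = {x_1^{2} + \tfrac{5}{4}x_1 + \tfrac{1}{4}, x_2 + 1}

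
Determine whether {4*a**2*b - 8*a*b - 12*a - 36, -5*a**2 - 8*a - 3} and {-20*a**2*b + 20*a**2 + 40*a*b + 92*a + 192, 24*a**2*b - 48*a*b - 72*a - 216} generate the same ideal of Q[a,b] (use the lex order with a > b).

Since reduced Gröbner bases are canonical representatives of ideals under a given ordering, it suffices to compute and compare them.
Buchberger on the first generating set:
f_1 = 4*a**2*b - 8*a*b - 12*a - 36, LT = a**2*b.
f_2 = -5*a**2 - 8*a - 3, LT = a**2.

S(f_1,f_2): lcm = a**2*b. S = -18/5*a*b - 3*a - 3/5*b - 9.
  leading term a*b: no divisor's leading term divides it; move -18/5*a*b to the remainder.
  leading term a: no divisor's leading term divides it; move -3*a to the remainder.
  leading term b: no divisor's leading term divides it; move -3/5*b to the remainder.
  leading term 1: no divisor's leading term divides it; move -9 to the remainder.
  remainder -18/5*a*b - 3*a - 3/5*b - 9 ≠ 0; add g_3 = -18/5*a*b - 3*a - 3/5*b - 9 to the basis.

S(f_1,g_3): lcm = a**2*b. S = -5/6*a**2 - 13/6*a*b - 11/2*a - 9.
  leading term a**2: subtract (1/6)·f_2 from -5/6*a**2 - 13/6*a*b - 11/2*a - 9 → -13/6*a*b - 25/6*a - 17/2
  leading term a*b: subtract (65/108)·g_3 from -13/6*a*b - 25/6*a - 17/2 → -85/36*a + 13/36*b - 37/12
  leading term a: no divisor's leading term divides it; move -85/36*a to the remainder.
  leading term b: no divisor's leading term divides it; move 13/36*b to the remainder.
  leading term 1: no divisor's leading term divides it; move -37/12 to the remainder.
  remainder -85/36*a + 13/36*b - 37/12 ≠ 0; add g_4 = -85/36*a + 13/36*b - 37/12 to the basis.

S(f_1,g_4): lcm = a**2*b. S = 13/85*a*b**2 - 281/85*a*b - 3*a - 9.
  leading term a*b**2: subtract (-13/306*b)·g_3 from 13/85*a*b**2 - 281/85*a*b - 3*a - 9 → -103/30*a*b - 3*a - 13/510*b**2 - 13/34*b - 9
  leading term a*b: subtract (103/108)·g_3 from -103/30*a*b - 3*a - 13/510*b**2 - 13/34*b - 9 → -5/36*a - 13/510*b**2 + 581/3060*b - 5/12
  leading term a: subtract (1/17)·g_4 from -5/36*a - 13/510*b**2 + 581/3060*b - 5/12 → -13/510*b**2 + 43/255*b - 4/17
  leading term b**2: no divisor's leading term divides it; move -13/510*b**2 to the remainder.
  leading term b: no divisor's leading term divides it; move 43/255*b to the remainder.
  leading term 1: no divisor's leading term divides it; move -4/17 to the remainder.
  remainder -13/510*b**2 + 43/255*b - 4/17 ≠ 0; add g_5 = -13/510*b**2 + 43/255*b - 4/17 to the basis.

The other S-polynomials (S(f_2,g_3), S(f_2,g_4), S(g_3,g_4), S(f_1,g_5), S(f_2,g_5), S(g_3,g_5), S(g_4,g_5)) all reduce to 0 modulo the current basis, so we have a Gröbner basis.
Inter-reduce: drop elements whose leading term is divisible by another's, tail-reduce, and make monic.
Reduced Gröbner basis: {a - 13/85*b + 111/85, b**2 - 86/13*b + 120/13}.

Buchberger on the second generating set:
h_1 = -20*a**2*b + 20*a**2 + 40*a*b + 92*a + 192, LT = a**2*b.
h_2 = 24*a**2*b - 48*a*b - 72*a - 216, LT = a**2*b.

S(h_1,h_2): lcm = a**2*b. S = -a**2 - 8/5*a - 3/5.
  leading term a**2: no divisor's leading term divides it; move -a**2 to the remainder.
  leading term a: no divisor's leading term divides it; move -8/5*a to the remainder.
  leading term 1: no divisor's leading term divides it; move -3/5 to the remainder.
  remainder -a**2 - 8/5*a - 3/5 ≠ 0; add k_3 = -a**2 - 8/5*a - 3/5 to the basis.

S(h_1,k_3): lcm = a**2*b. S = -a**2 - 18/5*a*b - 23/5*a - 3/5*b - 48/5.
  leading term a**2: subtract (1)·k_3 from -a**2 - 18/5*a*b - 23/5*a - 3/5*b - 48/5 → -18/5*a*b - 3*a - 3/5*b - 9
  leading term a*b: no divisor's leading term divides it; move -18/5*a*b to the remainder.
  leading term a: no divisor's leading term divides it; move -3*a to the remainder.
  leading term b: no divisor's leading term divides it; move -3/5*b to the remainder.
  leading term 1: no divisor's leading term divides it; move -9 to the remainder.
  remainder -18/5*a*b - 3*a - 3/5*b - 9 ≠ 0; add k_4 = -18/5*a*b - 3*a - 3/5*b - 9 to the basis.

S(h_1,k_4): lcm = a**2*b. S = -11/6*a**2 - 13/6*a*b - 71/10*a - 48/5.
  leading term a**2: subtract (11/6)·k_3 from -11/6*a**2 - 13/6*a*b - 71/10*a - 48/5 → -13/6*a*b - 25/6*a - 17/2
  leading term a*b: subtract (65/108)·k_4 from -13/6*a*b - 25/6*a - 17/2 → -85/36*a + 13/36*b - 37/12
  leading term a: no divisor's leading term divides it; move -85/36*a to the remainder.
  leading term b: no divisor's leading term divides it; move 13/36*b to the remainder.
  leading term 1: no divisor's leading term divides it; move -37/12 to the remainder.
  remainder -85/36*a + 13/36*b - 37/12 ≠ 0; add k_5 = -85/36*a + 13/36*b - 37/12 to the basis.

S(h_1,k_5): lcm = a**2*b. S = -a**2 + 13/85*a*b**2 - 281/85*a*b - 23/5*a - 48/5.
  leading term a**2: subtract (1)·k_3 from -a**2 + 13/85*a*b**2 - 281/85*a*b - 23/5*a - 48/5 → 13/85*a*b**2 - 281/85*a*b - 3*a - 9
  leading term a*b**2: subtract (-13/306*b)·k_4 from 13/85*a*b**2 - 281/85*a*b - 3*a - 9 → -103/30*a*b - 3*a - 13/510*b**2 - 13/34*b - 9
  leading term a*b: subtract (103/108)·k_4 from -103/30*a*b - 3*a - 13/510*b**2 - 13/34*b - 9 → -5/36*a - 13/510*b**2 + 581/3060*b - 5/12
  leading term a: subtract (1/17)·k_5 from -5/36*a - 13/510*b**2 + 581/3060*b - 5/12 → -13/510*b**2 + 43/255*b - 4/17
  leading term b**2: no divisor's leading term divides it; move -13/510*b**2 to the remainder.
  leading term b: no divisor's leading term divides it; move 43/255*b to the remainder.
  leading term 1: no divisor's leading term divides it; move -4/17 to the remainder.
  remainder -13/510*b**2 + 43/255*b - 4/17 ≠ 0; add k_6 = -13/510*b**2 + 43/255*b - 4/17 to the basis.

The other S-polynomials (S(h_2,k_3), S(h_2,k_4), S(k_3,k_4), S(h_2,k_5), S(k_3,k_5), S(k_4,k_5), S(h_1,k_6), S(h_2,k_6), S(k_3,k_6), S(k_4,k_6), S(k_5,k_6)) all reduce to 0 modulo the current basis, so we have a Gröbner basis.
Inter-reduce: drop elements whose leading term is divisible by another's, tail-reduce, and make monic.
Reduced Gröbner basis: {a - 13/85*b + 111/85, b**2 - 86/13*b + 120/13}.

The two bases agree; hence the ideals are identical.
The same test decides containment: I ⊆ J iff every generator of I reduces to 0 modulo a Gröbner basis of J.

Yes, the ideals are equal.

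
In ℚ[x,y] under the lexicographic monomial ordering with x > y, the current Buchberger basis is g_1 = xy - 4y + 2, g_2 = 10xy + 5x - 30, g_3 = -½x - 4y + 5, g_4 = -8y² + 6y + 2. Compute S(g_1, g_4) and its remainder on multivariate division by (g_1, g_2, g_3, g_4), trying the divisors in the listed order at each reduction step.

lcm(LM(g_1), LM(g_4)) = xy².
S = (lcm/LT(g_1))·g_1 − (lcm/LT(g_4))·g_4 = ¾xy + ¼x - 4y² + 2y.
Reduce S modulo (g_1, g_2, g_3, g_4) in that order:
  leading term xy: subtract (¾)·g_1 from ¾xy + ¼x - 4y² + 2y → ¼x - 4y² + 5y - 3/2
  leading term x: subtract (-½)·g_3 from ¼x - 4y² + 5y - 3/2 → -4y² + 3y + 1
  leading term y²: subtract (½)·g_4 from -4y² + 3y + 1 → 0
The remainder is 0, so this S-polynomial contributes no new basis element.

S(g_1, g_4) = ¾xy + ¼x - 4y² + 2y; remainder on division = 0.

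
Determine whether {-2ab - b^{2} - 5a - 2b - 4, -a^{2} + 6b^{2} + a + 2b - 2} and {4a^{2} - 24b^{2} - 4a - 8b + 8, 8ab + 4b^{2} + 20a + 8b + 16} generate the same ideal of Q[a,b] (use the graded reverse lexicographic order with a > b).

Yes, the ideals are equal.

Two ideals are equal iff their reduced Gröbner bases coincide (the reduced basis is unique for a fixed ordering).
Buchberger on the first generating set:
f_1 = -2ab - b^{2} - 5a - 2b - 4, LT = ab.
f_2 = -a^{2} + 6b^{2} + a + 2b - 2, LT = a^{2}.

S(f_1,f_2): lcm = a^{2}b. S = \tfrac{1}{2}ab^{2} + 6b^{3} + \tfrac{5}{2}a^{2} + 2ab + 2b^{2} + 2a - 2b.
  reduce S modulo (f_1, f_2):
  remainder \tfrac{23}{4}b^{3} + \tfrac{129}{8}b^{2} + \tfrac{21}{8}a + \tfrac{5}{4}b - \tfrac{13}{2} ≠ 0; add g_3 = \tfrac{23}{4}b^{3} + \tfrac{129}{8}b^{2} + \tfrac{21}{8}a + \tfrac{5}{4}b - \tfrac{13}{2} to the basis.

The other S-polynomials (S(f_1,g_3), S(f_2,g_3)) all reduce to 0 modulo the current basis, so we have a Gröbner basis.
Inter-reduce: drop elements whose leading term is divisible by another's, tail-reduce, and make monic.
Reduced Gröbner basis: {b^{3} + \tfrac{129}{46}b^{2} + \tfrac{21}{46}a + \tfrac{5}{23}b - \tfrac{26}{23}, a^{2} - 6b^{2} - a - 2b + 2, ab + \tfrac{1}{2}b^{2} + \tfrac{5}{2}a + b + 2}.

Buchberger on the second generating set:
h_1 = 4a^{2} - 24b^{2} - 4a - 8b + 8, LT = a^{2}.
h_2 = 8ab + 4b^{2} + 20a + 8b + 16, LT = ab.

S(h_1,h_2): lcm = a^{2}b. S = -\tfrac{1}{2}ab^{2} - 6b^{3} - \tfrac{5}{2}a^{2} - 2ab - 2b^{2} - 2a + 2b.
  reduce S modulo (h_1, h_2):
  remainder -\tfrac{23}{4}b^{3} - \tfrac{129}{8}b^{2} - \tfrac{21}{8}a - \tfrac{5}{4}b + \tfrac{13}{2} ≠ 0; add k_3 = -\tfrac{23}{4}b^{3} - \tfrac{129}{8}b^{2} - \tfrac{21}{8}a - \tfrac{5}{4}b + \tfrac{13}{2} to the basis.

The other S-polynomials (S(h_1,k_3), S(h_2,k_3)) all reduce to 0 modulo the current basis, so we have a Gröbner basis.
Inter-reduce: drop elements whose leading term is divisible by another's, tail-reduce, and make monic.
Reduced Gröbner basis: {b^{3} + \tfrac{129}{46}b^{2} + \tfrac{21}{46}a + \tfrac{5}{23}b - \tfrac{26}{23}, a^{2} - 6b^{2} - a - 2b + 2, ab + \tfrac{1}{2}b^{2} + \tfrac{5}{2}a + b + 2}.

These coincide, so the ideals are equal.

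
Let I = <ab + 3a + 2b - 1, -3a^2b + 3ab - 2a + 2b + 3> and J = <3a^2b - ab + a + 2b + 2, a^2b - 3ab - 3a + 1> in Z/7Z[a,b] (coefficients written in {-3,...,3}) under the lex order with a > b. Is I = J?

Yes, the ideals are equal.

Two ideals are equal iff their reduced Gröbner bases coincide (the reduced basis is unique for a fixed ordering).
Buchberger on the first generating set:
f_1 = ab + 3a + 2b - 1, LT = ab.
f_2 = -3a^2b + 3ab - 2a + 2b + 3, LT = a^2b.

S(f_1,f_2): lcm = a^2b. S = 3a^2 + 3ab + 3a + 3b + 1.
  leading term a^2: no divisor's leading term divides it; move 3a^2 to the remainder.
  leading term ab: subtract (3)·f_1 from 3ab + 3a + 3b + 1 → a - 3b - 3
  leading term a: no divisor's leading term divides it; move a to the remainder.
  leading term b: no divisor's leading term divides it; move -3b to the remainder.
  leading term 1: no divisor's leading term divides it; move -3 to the remainder.
  remainder 3a^2 + a - 3b - 3 ≠ 0; add g_3 = 3a^2 + a - 3b - 3 to the basis.

S(f_1,g_3): lcm = a^2b. S = 3a^2 - 3ab - a + b^2 + b.
  leading term a^2: subtract (1)·g_3 from 3a^2 - 3ab - a + b^2 + b → -3ab - 2a + b^2 - 3b + 3
  leading term ab: subtract (-3)·f_1 from -3ab - 2a + b^2 - 3b + 3 → b^2 + 3b
  leading term b^2: no divisor's leading term divides it; move b^2 to the remainder.
  leading term b: no divisor's leading term divides it; move 3b to the remainder.
  remainder b^2 + 3b ≠ 0; add g_4 = b^2 + 3b to the basis.

The other S-polynomials (S(f_2,g_3), S(f_1,g_4), S(f_2,g_4), S(g_3,g_4)) all reduce to 0 modulo the current basis, so we have a Gröbner basis.
Inter-reduce: drop elements whose leading term is divisible by another's, tail-reduce, and make monic.
Reduced Gröbner basis: {a^2 - 2a - b - 1, ab + 3a + 2b - 1, b^2 + 3b}.

Buchberger on the second generating set:
h_1 = 3a^2b - ab + a + 2b + 2, LT = a^2b.
h_2 = a^2b - 3ab - 3a + 1, LT = a^2b.

S(h_1,h_2): lcm = a^2b. S = -2ab + a + 3b + 2.
  leading term ab: no divisor's leading term divides it; move -2ab to the remainder.
  leading term a: no divisor's leading term divides it; move a to the remainder.
  leading term b: no divisor's leading term divides it; move 3b to the remainder.
  leading term 1: no divisor's leading term divides it; move 2 to the remainder.
  remainder -2ab + a + 3b + 2 ≠ 0; add k_3 = -2ab + a + 3b + 2 to the basis.

S(h_1,k_3): lcm = a^2b. S = -3a^2 - a + 3b + 3.
  leading term a^2: no divisor's leading term divides it; move -3a^2 to the remainder.
  leading term a: no divisor's leading term divides it; move -a to the remainder.
  leading term b: no divisor's leading term divides it; move 3b to the remainder.
  leading term 1: no divisor's leading term divides it; move 3 to the remainder.
  remainder -3a^2 - a + 3b + 3 ≠ 0; add k_4 = -3a^2 - a + 3b + 3 to the basis.

S(h_1,k_4): lcm = a^2b. S = -3ab - 2a + b^2 - 3b + 3.
  leading term ab: subtract (-2)·k_3 from -3ab - 2a + b^2 - 3b + 3 → b^2 + 3b
  leading term b^2: no divisor's leading term divides it; move b^2 to the remainder.
  leading term b: no divisor's leading term divides it; move 3b to the remainder.
  remainder b^2 + 3b ≠ 0; add k_5 = b^2 + 3b to the basis.

The other S-polynomials (S(h_2,k_3), S(h_2,k_4), S(k_3,k_4), S(h_1,k_5), S(h_2,k_5), S(k_3,k_5), S(k_4,k_5)) all reduce to 0 modulo the current basis, so we have a Gröbner basis.
Inter-reduce: drop elements whose leading term is divisible by another's, tail-reduce, and make monic.
Reduced Gröbner basis: {a^2 - 2a - b - 1, ab + 3a + 2b - 1, b^2 + 3b}.

The two bases agree; hence the ideals are identical.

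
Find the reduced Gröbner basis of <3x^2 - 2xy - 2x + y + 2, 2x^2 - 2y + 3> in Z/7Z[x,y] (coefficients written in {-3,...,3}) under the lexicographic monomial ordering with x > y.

f_1 = 3x^2 - 2xy - 2x + y + 2, LT = x^2.
f_2 = 2x^2 - 2y + 3, LT = x^2.

S(f_1,f_2): lcm = x^2. S = -3xy - 3x - y - 2.
  reduce S modulo (f_1, f_2):
  remainder -3xy - 3x - y - 2 ≠ 0; add g_3 = -3xy - 3x - y - 2 to the basis.

S(f_1,g_3): lcm = x^2y. S = -x^2 - 3xy^2 - xy - 3x - 2y^2 + 3y.
  reduce S modulo (f_1, f_2, g_3):
  remainder 2x - y^2 + y - 1 ≠ 0; add g_4 = 2x - y^2 + y - 1 to the basis.

S(g_3,g_4): lcm = xy. S = x - 3y^3 + 3y^2 + 2y + 3.
  reduce S modulo (f_1, f_2, g_3, g_4):
  remainder -3y^3 - 2y ≠ 0; add g_5 = -3y^3 - 2y to the basis.

The other S-polynomials (S(f_2,g_3), S(f_1,g_4), S(f_2,g_4), S(f_1,g_5), S(f_2,g_5), S(g_3,g_5), S(g_4,g_5)) all reduce to 0 modulo the current basis, so we have a Gröbner basis.
Inter-reduce: drop elements whose leading term is divisible by another's, tail-reduce, and make monic.

G = {x + 3y^2 - 3y + 3, y^3 + 3y}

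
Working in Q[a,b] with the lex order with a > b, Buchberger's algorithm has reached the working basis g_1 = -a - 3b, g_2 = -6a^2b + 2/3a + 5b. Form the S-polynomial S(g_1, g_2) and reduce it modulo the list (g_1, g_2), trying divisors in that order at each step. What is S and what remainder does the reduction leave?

lcm(LM(g_1), LM(g_2)) = a^2b.
S = (lcm/LT(g_1))·g_1 − (lcm/LT(g_2))·g_2 = 3ab^2 + 1/9a + 5/6b.
Reduce S modulo (g_1, g_2) in that order:
  leading term ab^2: subtract (-3b^2)·g_1 from 3ab^2 + 1/9a + 5/6b → 1/9a - 9b^3 + 5/6b
  leading term a: subtract (-1/9)·g_1 from 1/9a - 9b^3 + 5/6b → -9b^3 + 1/2b
  leading term b^3: no divisor's leading term divides it; move -9b^3 to the remainder.
  leading term b: no divisor's leading term divides it; move 1/2b to the remainder.
The remainder -9b^3 + 1/2b is nonzero, so it would be added as the next basis element.
An S-polynomial is built so that the two leading terms cancel; whether anything survives reduction is exactly the Gröbner-basis criterion.

S(g_1, g_2) = 3ab^2 + 1/9a + 5/6b; remainder on division = -9b^3 + 1/2b.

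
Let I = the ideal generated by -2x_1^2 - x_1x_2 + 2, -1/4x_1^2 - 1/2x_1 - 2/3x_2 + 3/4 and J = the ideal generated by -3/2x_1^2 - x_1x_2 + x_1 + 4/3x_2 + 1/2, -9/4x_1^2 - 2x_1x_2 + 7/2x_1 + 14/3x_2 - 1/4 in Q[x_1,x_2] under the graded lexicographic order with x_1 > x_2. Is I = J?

Two ideals are equal iff their reduced Gröbner bases coincide (the reduced basis is unique for a fixed ordering).
Buchberger on the first generating set:
f_1 = -2x_1^2 - x_1x_2 + 2, LT = x_1^2.
f_2 = -1/4x_1^2 - 1/2x_1 - 2/3x_2 + 3/4, LT = x_1^2.

S(f_1,f_2): lcm = x_1^2. S = 1/2x_1x_2 - 2x_1 - 8/3x_2 + 2.
  leading term x_1x_2: no divisor's leading term divides it; move 1/2x_1x_2 to the remainder.
  leading term x_1: no divisor's leading term divides it; move -2x_1 to the remainder.
  leading term x_2: no divisor's leading term divides it; move -8/3x_2 to the remainder.
  leading term 1: no divisor's leading term divides it; move 2 to the remainder.
  remainder 1/2x_1x_2 - 2x_1 - 8/3x_2 + 2 ≠ 0; add g_3 = 1/2x_1x_2 - 2x_1 - 8/3x_2 + 2 to the basis.

S(f_1,g_3): lcm = x_1^2x_2. S = 1/2x_1x_2^2 + 4x_1^2 + 16/3x_1x_2 - 4x_1 - x_2.
  leading term x_1x_2^2: subtract (x_2)·g_3 from 1/2x_1x_2^2 + 4x_1^2 + 16/3x_1x_2 - 4x_1 - x_2 → 4x_1^2 + 22/3x_1x_2 + 8/3x_2^2 - 4x_1 - 3x_2
  leading term x_1^2: subtract (-2)·f_1 from 4x_1^2 + 22/3x_1x_2 + 8/3x_2^2 - 4x_1 - 3x_2 → 16/3x_1x_2 + 8/3x_2^2 - 4x_1 - 3x_2 + 4
  leading term x_1x_2: subtract (32/3)·g_3 from 16/3x_1x_2 + 8/3x_2^2 - 4x_1 - 3x_2 + 4 → 8/3x_2^2 + 52/3x_1 + 229/9x_2 - 52/3
  leading term x_2^2: no divisor's leading term divides it; move 8/3x_2^2 to the remainder.
  leading term x_1: no divisor's leading term divides it; move 52/3x_1 to the remainder.
  leading term x_2: no divisor's leading term divides it; move 229/9x_2 to the remainder.
  leading term 1: no divisor's leading term divides it; move -52/3 to the remainder.
  remainder 8/3x_2^2 + 52/3x_1 + 229/9x_2 - 52/3 ≠ 0; add g_4 = 8/3x_2^2 + 52/3x_1 + 229/9x_2 - 52/3 to the basis.

The other S-polynomials (S(f_2,g_3), S(f_1,g_4), S(f_2,g_4), S(g_3,g_4)) all reduce to 0 modulo the current basis, so we have a Gröbner basis.
Inter-reduce: drop elements whose leading term is divisible by another's, tail-reduce, and make monic.
Reduced Gröbner basis: {x_1^2 + 2x_1 + 8/3x_2 - 3, x_1x_2 - 4x_1 - 16/3x_2 + 4, x_2^2 + 13/2x_1 + 229/24x_2 - 13/2}.

Buchberger on the second generating set:
h_1 = -3/2x_1^2 - x_1x_2 + x_1 + 4/3x_2 + 1/2, LT = x_1^2.
h_2 = -9/4x_1^2 - 2x_1x_2 + 7/2x_1 + 14/3x_2 - 1/4, LT = x_1^2.

S(h_1,h_2): lcm = x_1^2. S = -2/9x_1x_2 + 8/9x_1 + 32/27x_2 - 4/9.
  leading term x_1x_2: no divisor's leading term divides it; move -2/9x_1x_2 to the remainder.
  leading term x_1: no divisor's leading term divides it; move 8/9x_1 to the remainder.
  leading term x_2: no divisor's leading term divides it; move 32/27x_2 to the remainder.
  leading term 1: no divisor's leading term divides it; move -4/9 to the remainder.
  remainder -2/9x_1x_2 + 8/9x_1 + 32/27x_2 - 4/9 ≠ 0; add k_3 = -2/9x_1x_2 + 8/9x_1 + 32/27x_2 - 4/9 to the basis.

S(h_1,k_3): lcm = x_1^2x_2. S = 2/3x_1x_2^2 + 4x_1^2 + 14/3x_1x_2 - 8/9x_2^2 - 2x_1 - 1/3x_2.
  leading term x_1x_2^2: subtract (-3x_2)·k_3 from 2/3x_1x_2^2 + 4x_1^2 + 14/3x_1x_2 - 8/9x_2^2 - 2x_1 - 1/3x_2 → 4x_1^2 + 22/3x_1x_2 + 8/3x_2^2 - 2x_1 - 5/3x_2
  leading term x_1^2: subtract (-8/3)·h_1 from 4x_1^2 + 22/3x_1x_2 + 8/3x_2^2 - 2x_1 - 5/3x_2 → 14/3x_1x_2 + 8/3x_2^2 + 2/3x_1 + 17/9x_2 + 4/3
  leading term x_1x_2: subtract (-21)·k_3 from 14/3x_1x_2 + 8/3x_2^2 + 2/3x_1 + 17/9x_2 + 4/3 → 8/3x_2^2 + 58/3x_1 + 241/9x_2 - 8
  leading term x_2^2: no divisor's leading term divides it; move 8/3x_2^2 to the remainder.
  leading term x_1: no divisor's leading term divides it; move 58/3x_1 to the remainder.
  leading term x_2: no divisor's leading term divides it; move 241/9x_2 to the remainder.
  leading term 1: no divisor's leading term divides it; move -8 to the remainder.
  remainder 8/3x_2^2 + 58/3x_1 + 241/9x_2 - 8 ≠ 0; add k_4 = 8/3x_2^2 + 58/3x_1 + 241/9x_2 - 8 to the basis.

The other S-polynomials (S(h_2,k_3), S(h_1,k_4), S(h_2,k_4), S(k_3,k_4)) all reduce to 0 modulo the current basis, so we have a Gröbner basis.
Inter-reduce: drop elements whose leading term is divisible by another's, tail-reduce, and make monic.
Reduced Gröbner basis: {x_1^2 + 2x_1 + 8/3x_2 - 5/3, x_1x_2 - 4x_1 - 16/3x_2 + 2, x_2^2 + 29/4x_1 + 241/24x_2 - 3}.

The bases are distinct; the ideals are different.

No, the ideals differ.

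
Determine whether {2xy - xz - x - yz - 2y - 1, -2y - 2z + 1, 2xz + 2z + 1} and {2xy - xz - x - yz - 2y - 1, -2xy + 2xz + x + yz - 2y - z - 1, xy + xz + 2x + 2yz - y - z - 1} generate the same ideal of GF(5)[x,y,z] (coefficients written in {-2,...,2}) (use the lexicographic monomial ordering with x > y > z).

No, the ideals differ.

For a fixed monomial order, each ideal has a unique reduced Gröbner basis; comparing bases decides equality.
Buchberger on the first generating set:
f_1 = 2xy - xz - x - yz - 2y - 1, LT = xy.
f_2 = -2y - 2z + 1, LT = y.
f_3 = 2xz + 2z + 1, LT = xz.

S(f_1,f_2): lcm = xy. S = xz + 2yz - y + 2.
  leading term xz: subtract (-2)·f_3 from xz + 2yz - y + 2 → 2yz - y - z - 1
  leading term yz: subtract (-z)·f_2 from 2yz - y - z - 1 → -y - 2z^2 - 1
  leading term y: subtract (-2)·f_2 from -y - 2z^2 - 1 → -2z^2 + z + 1
  leading term z^2: no divisor's leading term divides it; move -2z^2 to the remainder.
  leading term z: no divisor's leading term divides it; move z to the remainder.
  leading term 1: no divisor's leading term divides it; move 1 to the remainder.
  remainder -2z^2 + z + 1 ≠ 0; add g_4 = -2z^2 + z + 1 to the basis.

S(f_3,g_4): lcm = xz^2. S = -2xz - 2x + z^2 - 2z.
  leading term xz: subtract (-1)·f_3 from -2xz - 2x + z^2 - 2z → -2x + z^2 + 1
  leading term x: no divisor's leading term divides it; move -2x to the remainder.
  leading term z^2: subtract (2)·g_4 from z^2 + 1 → -2z - 1
  leading term z: no divisor's leading term divides it; move -2z to the remainder.
  leading term 1: no divisor's leading term divides it; move -1 to the remainder.
  remainder -2x - 2z - 1 ≠ 0; add g_5 = -2x - 2z - 1 to the basis.

The other S-polynomials (S(f_1,f_3), S(f_2,f_3), S(f_1,g_4), S(f_2,g_4), S(f_1,g_5), S(f_2,g_5), S(f_3,g_5), S(g_4,g_5)) all reduce to 0 modulo the current basis, so we have a Gröbner basis.
Inter-reduce: drop elements whose leading term is divisible by another's, tail-reduce, and make monic.
Reduced Gröbner basis: {x + z - 2, y + z + 2, z^2 + 2z + 2}.

Buchberger on the second generating set:
h_1 = 2xy - xz - x - yz - 2y - 1, LT = xy.
h_2 = -2xy + 2xz + x + yz - 2y - z - 1, LT = xy.
h_3 = xy + xz + 2x + 2yz - y - z - 1, LT = xy.

S(h_1,h_2): lcm = xy. S = -2xz - 2y + 2z - 1.
  leading term xz: no divisor's leading term divides it; move -2xz to the remainder.
  leading term y: no divisor's leading term divides it; move -2y to the remainder.
  leading term z: no divisor's leading term divides it; move 2z to the remainder.
  leading term 1: no divisor's leading term divides it; move -1 to the remainder.
  remainder -2xz - 2y + 2z - 1 ≠ 0; add k_4 = -2xz - 2y + 2z - 1 to the basis.

S(h_1,h_3): lcm = xy. S = xz + z - 2.
  leading term xz: subtract (2)·k_4 from xz + z - 2 → -y + 2z
  leading term y: no divisor's leading term divides it; move -y to the remainder.
  leading term z: no divisor's leading term divides it; move 2z to the remainder.
  remainder -y + 2z ≠ 0; add k_5 = -y + 2z to the basis.

S(h_1,k_4): lcm = xyz. S = 2xz^2 + 2xz - y^2 + 2yz^2 + 2y + 2z.
  leading term xz^2: subtract (-z)·k_4 from 2xz^2 + 2xz - y^2 + 2yz^2 + 2y + 2z → 2xz - y^2 + 2yz^2 - 2yz + 2y + 2z^2 + z
  leading term xz: subtract (-1)·k_4 from 2xz - y^2 + 2yz^2 - 2yz + 2y + 2z^2 + z → -y^2 + 2yz^2 - 2yz + 2z^2 - 2z - 1
  leading term y^2: subtract (y)·k_5 from -y^2 + 2yz^2 - 2yz + 2z^2 - 2z - 1 → 2yz^2 + yz + 2z^2 - 2z - 1
  leading term yz^2: subtract (-2z^2)·k_5 from 2yz^2 + yz + 2z^2 - 2z - 1 → yz - z^3 + 2z^2 - 2z - 1
  leading term yz: subtract (-z)·k_5 from yz - z^3 + 2z^2 - 2z - 1 → -z^3 - z^2 - 2z - 1
  leading term z^3: no divisor's leading term divides it; move -z^3 to the remainder.
  leading term z^2: no divisor's leading term divides it; move -z^2 to the remainder.
  leading term z: no divisor's leading term divides it; move -2z to the remainder.
  leading term 1: no divisor's leading term divides it; move -1 to the remainder.
  remainder -z^3 - z^2 - 2z - 1 ≠ 0; add k_6 = -z^3 - z^2 - 2z - 1 to the basis.

S(h_1,k_5): lcm = xy. S = -xz + 2x + 2yz - y + 2.
  leading term xz: subtract (-2)·k_4 from -xz + 2x + 2yz - y + 2 → 2x + 2yz - z
  leading term x: no divisor's leading term divides it; move 2x to the remainder.
  leading term yz: subtract (-2z)·k_5 from 2yz - z → -z^2 - z
  leading term z^2: no divisor's leading term divides it; move -z^2 to the remainder.
  leading term z: no divisor's leading term divides it; move -z to the remainder.
  remainder 2x - z^2 - z ≠ 0; add k_7 = 2x - z^2 - z to the basis.

The other S-polynomials (S(h_2,h_3), S(h_2,k_4), S(h_3,k_4), S(h_2,k_5), S(h_3,k_5), S(k_4,k_5), S(h_1,k_6), S(h_2,k_6), S(h_3,k_6), S(k_4,k_6), S(k_5,k_6), S(h_1,k_7), S(h_2,k_7), S(h_3,k_7), S(k_4,k_7), S(k_5,k_7), S(k_6,k_7)) all reduce to 0 modulo the current basis, so we have a Gröbner basis.
Inter-reduce: drop elements whose leading term is divisible by another's, tail-reduce, and make monic.
Reduced Gröbner basis: {x + 2z^2 + 2z, y - 2z, z^3 + z^2 + 2z + 1}.

Since the reduced bases disagree, the two ideals are not the same.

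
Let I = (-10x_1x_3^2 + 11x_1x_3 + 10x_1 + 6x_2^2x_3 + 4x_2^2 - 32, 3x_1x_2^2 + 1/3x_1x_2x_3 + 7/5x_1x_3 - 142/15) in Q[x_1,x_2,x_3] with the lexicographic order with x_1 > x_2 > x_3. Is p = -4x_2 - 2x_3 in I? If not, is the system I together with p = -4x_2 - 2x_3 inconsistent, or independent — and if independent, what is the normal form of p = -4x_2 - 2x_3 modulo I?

-4x_2 - 2x_3 is independent of I; its normal form modulo I is -4x_2 - 2x_3.

First compute the reduced Gröbner basis of I by Buchberger's algorithm.
f_1 = -10x_1x_3^2 + 11x_1x_3 + 10x_1 + 6x_2^2x_3 + 4x_2^2 - 32, LT = x_1x_3^2.
f_2 = 3x_1x_2^2 + 1/3x_1x_2x_3 + 7/5x_1x_3 - 142/15, LT = x_1x_2^2.

S(f_1,f_2): lcm = x_1x_2^2x_3^2. S = -11/10x_1x_2^2x_3 - x_1x_2^2 - 1/9x_1x_2x_3^3 - 7/15x_1x_3^3 - 3/5x_2^4x_3 - 2/5x_2^4 + 16/5x_2^2 + 142/45x_3^2.
  reduce S modulo (f_1, f_2):
  remainder -3/5x_2^4x_3 - 2/5x_2^4 - 1/15x_2^3x_3^2 - 2/45x_2^3x_3 - 7/25x_2^2x_3^2 - 14/75x_2^2x_3 + 16/5x_2^2 + 16/45x_2x_3 + 142/45x_3^2 - 89/45x_3 - 142/45 ≠ 0; add h_3 = -3/5x_2^4x_3 - 2/5x_2^4 - 1/15x_2^3x_3^2 - 2/45x_2^3x_3 - 7/25x_2^2x_3^2 - 14/75x_2^2x_3 + 16/5x_2^2 + 16/45x_2x_3 + 142/45x_3^2 - 89/45x_3 - 142/45 to the basis.

The other S-polynomials (S(f_1,h_3), S(f_2,h_3)) all reduce to 0 modulo the current basis, so we have a Gröbner basis.
Inter-reduce: drop elements whose leading term is divisible by another's, tail-reduce, and make monic.
Reduced Gröbner basis: {x_1x_2^2 + 1/9x_1x_2x_3 + 7/15x_1x_3 - 142/45, x_1x_3^2 - 11/10x_1x_3 - x_1 - 3/5x_2^2x_3 - 2/5x_2^2 + 16/5, x_2^4x_3 + 2/3x_2^4 + 1/9x_2^3x_3^2 + 2/27x_2^3x_3 + 7/15x_2^2x_3^2 + 14/45x_2^2x_3 - 16/3x_2^2 - 16/27x_2x_3 - 142/27x_3^2 + 89/27x_3 + 142/27}.
Label its elements g_1 = x_1x_2^2 + 1/9x_1x_2x_3 + 7/15x_1x_3 - 142/45, g_2 = x_1x_3^2 - 11/10x_1x_3 - x_1 - 3/5x_2^2x_3 - 2/5x_2^2 + 16/5, g_3 = x_2^4x_3 + 2/3x_2^4 + 1/9x_2^3x_3^2 + 2/27x_2^3x_3 + 7/15x_2^2x_3^2 + 14/45x_2^2x_3 - 16/3x_2^2 - 16/27x_2x_3 - 142/27x_3^2 + 89/27x_3 + 142/27.

Reduce p = -4x_2 - 2x_3 modulo G:
  leading term x_2: no divisor's leading term divides it; move -4x_2 to the remainder.
  leading term x_3: no divisor's leading term divides it; move -2x_3 to the remainder.
  normal form = -4x_2 - 2x_3.
The normal form is nonzero, so p ∉ I. Since p minus its normal form lies in I, I + (p) = I + (r) where r = -4x_2 - 2x_3; decide whether this ideal is the whole ring.
Run Buchberger on G together with r (pairs among the g_i already reduce to 0 since G is a Gröbner basis):
g_1 = x_1x_2^2 + 1/9x_1x_2x_3 + 7/15x_1x_3 - 142/45, LT = x_1x_2^2.
g_2 = x_1x_3^2 - 11/10x_1x_3 - x_1 - 3/5x_2^2x_3 - 2/5x_2^2 + 16/5, LT = x_1x_3^2.
g_3 = x_2^4x_3 + 2/3x_2^4 + 1/9x_2^3x_3^2 + 2/27x_2^3x_3 + 7/15x_2^2x_3^2 + 14/45x_2^2x_3 - 16/3x_2^2 - 16/27x_2x_3 - 142/27x_3^2 + 89/27x_3 + 142/27, LT = x_2^4x_3.
r = -4x_2 - 2x_3, LT = x_2.

S(g_1,r): lcm = x_1x_2^2. S = -7/18x_1x_2x_3 + 7/15x_1x_3 - 142/45.
  reduce S modulo (g_1, g_2, g_3, r):
  remainder 49/72x_1x_3 + 7/36x_1 + 7/240x_3^3 + 7/360x_3^2 - 34/9 ≠ 0; add m_5 = 49/72x_1x_3 + 7/36x_1 + 7/240x_3^3 + 7/360x_3^2 - 34/9 to the basis.

S(g_3,r): lcm = x_2^4x_3. S = 2/3x_2^4 - 7/18x_2^3x_3^2 + 2/27x_2^3x_3 + 7/15x_2^2x_3^2 + 14/45x_2^2x_3 - 16/3x_2^2 - 16/27x_2x_3 - 142/27x_3^2 + 89/27x_3 + 142/27.
  reduce S modulo (g_1, g_2, g_3, r, m_5):
  remainder 7/144x_3^5 + 161/1080x_3^4 + 7/90x_3^3 - 170/27x_3^2 + 89/27x_3 + 142/27 ≠ 0; add m_6 = 7/144x_3^5 + 161/1080x_3^4 + 7/90x_3^3 - 170/27x_3^2 + 89/27x_3 + 142/27 to the basis.

S(g_1,m_5): lcm = x_1x_2^2x_3. S = -2/7x_1x_2^2 + 1/9x_1x_2x_3^2 + 7/15x_1x_3^2 - 3/70x_2^2x_3^3 - 1/35x_2^2x_3^2 + 272/49x_2^2 - 142/45x_3.
  reduce S modulo (g_1, g_2, g_3, r, m_5, m_6):
  remainder 2701/11025x_1 + 73/4200x_3^4 + 5329/110250x_3^3 + 2701/110250x_3^2 - 4964/2205x_3 + 15622/8575 ≠ 0; add m_7 = 2701/11025x_1 + 73/4200x_3^4 + 5329/110250x_3^3 + 2701/110250x_3^2 - 4964/2205x_3 + 15622/8575 to the basis.

The other S-polynomials (S(g_1,g_2), S(g_1,g_3), S(g_2,g_3), S(g_2,r), S(g_2,m_5), S(g_3,m_5), S(r,m_5), S(g_1,m_6), S(g_2,m_6), S(g_3,m_6), S(r,m_6), S(m_5,m_6), S(g_1,m_7), S(g_2,m_7), S(g_3,m_7), S(r,m_7), S(m_5,m_7), S(m_6,m_7)) all reduce to 0 modulo the current basis, so we have a Gröbner basis.
Inter-reduce: drop elements whose leading term is divisible by another's, tail-reduce, and make monic.
Reduced Gröbner basis: {x_1 + 21/296x_3^4 + 73/370x_3^3 + 1/10x_3^2 - 340/37x_3 + 1926/259, x_2 + 1/2x_3, x_3^5 + 46/15x_3^4 + 8/5x_3^3 - 2720/21x_3^2 + 1424/21x_3 + 2272/21}.
The reduced Gröbner basis of I + (p) is {x_1 + 21/296x_3^4 + 73/370x_3^3 + 1/10x_3^2 - 340/37x_3 + 1926/259, x_2 + 1/2x_3, x_3^5 + 46/15x_3^4 + 8/5x_3^3 - 2720/21x_3^2 + 1424/21x_3 + 2272/21} ≠ {1}, a proper ideal, so the enlarged system stays consistent: p is independent of I, with normal form -4x_2 - 2x_3.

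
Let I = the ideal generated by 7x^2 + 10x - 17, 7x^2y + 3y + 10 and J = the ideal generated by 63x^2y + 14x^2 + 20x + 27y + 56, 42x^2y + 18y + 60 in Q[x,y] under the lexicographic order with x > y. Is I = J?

Since reduced Gröbner bases are canonical representatives of ideals under a given ordering, it suffices to compute and compare them.
Buchberger on the first generating set:
f_1 = 7x^2 + 10x - 17, LT = x^2.
f_2 = 7x^2y + 3y + 10, LT = x^2y.

S(f_1,f_2): lcm = x^2y. S = 10/7xy - 20/7y - 10/7.
  leading term xy: no divisor's leading term divides it; move 10/7xy to the remainder.
  leading term y: no divisor's leading term divides it; move -20/7y to the remainder.
  leading term 1: no divisor's leading term divides it; move -10/7 to the remainder.
  remainder 10/7xy - 20/7y - 10/7 ≠ 0; add g_3 = 10/7xy - 20/7y - 10/7 to the basis.

S(f_1,g_3): lcm = x^2y. S = 24/7xy + x - 17/7y.
  leading term xy: subtract (12/5)·g_3 from 24/7xy + x - 17/7y → x + 31/7y + 24/7
  leading term x: no divisor's leading term divides it; move x to the remainder.
  leading term y: no divisor's leading term divides it; move 31/7y to the remainder.
  leading term 1: no divisor's leading term divides it; move 24/7 to the remainder.
  remainder x + 31/7y + 24/7 ≠ 0; add g_4 = x + 31/7y + 24/7 to the basis.

S(f_2,g_4): lcm = x^2y. S = -31/7xy^2 - 24/7xy + 3/7y + 10/7.
  leading term xy^2: subtract (-31/10y)·g_3 from -31/7xy^2 - 24/7xy + 3/7y + 10/7 → -24/7xy - 62/7y^2 - 4y + 10/7
  leading term xy: subtract (-12/5)·g_3 from -24/7xy - 62/7y^2 - 4y + 10/7 → -62/7y^2 - 76/7y - 2
  leading term y^2: no divisor's leading term divides it; move -62/7y^2 to the remainder.
  leading term y: no divisor's leading term divides it; move -76/7y to the remainder.
  leading term 1: no divisor's leading term divides it; move -2 to the remainder.
  remainder -62/7y^2 - 76/7y - 2 ≠ 0; add g_5 = -62/7y^2 - 76/7y - 2 to the basis.

The other S-polynomials (S(f_2,g_3), S(f_1,g_4), S(g_3,g_4), S(f_1,g_5), S(f_2,g_5), S(g_3,g_5), S(g_4,g_5)) all reduce to 0 modulo the current basis, so we have a Gröbner basis.
Inter-reduce: drop elements whose leading term is divisible by another's, tail-reduce, and make monic.
Reduced Gröbner basis: {x + 31/7y + 24/7, y^2 + 38/31y + 7/31}.

Buchberger on the second generating set:
h_1 = 63x^2y + 14x^2 + 20x + 27y + 56, LT = x^2y.
h_2 = 42x^2y + 18y + 60, LT = x^2y.

S(h_1,h_2): lcm = x^2y. S = 2/9x^2 + 20/63x - 34/63.
  leading term x^2: no divisor's leading term divides it; move 2/9x^2 to the remainder.
  leading term x: no divisor's leading term divides it; move 20/63x to the remainder.
  leading term 1: no divisor's leading term divides it; move -34/63 to the remainder.
  remainder 2/9x^2 + 20/63x - 34/63 ≠ 0; add k_3 = 2/9x^2 + 20/63x - 34/63 to the basis.

S(h_1,k_3): lcm = x^2y. S = 2/9x^2 - 10/7xy + 20/63x + 20/7y + 8/9.
  leading term x^2: subtract (1)·k_3 from 2/9x^2 - 10/7xy + 20/63x + 20/7y + 8/9 → -10/7xy + 20/7y + 10/7
  leading term xy: no divisor's leading term divides it; move -10/7xy to the remainder.
  leading term y: no divisor's leading term divides it; move 20/7y to the remainder.
  leading term 1: no divisor's leading term divides it; move 10/7 to the remainder.
  remainder -10/7xy + 20/7y + 10/7 ≠ 0; add k_4 = -10/7xy + 20/7y + 10/7 to the basis.

S(h_1,k_4): lcm = x^2y. S = 2/9x^2 + 2xy + 83/63x + 3/7y + 8/9.
  leading term x^2: subtract (1)·k_3 from 2/9x^2 + 2xy + 83/63x + 3/7y + 8/9 → 2xy + x + 3/7y + 10/7
  leading term xy: subtract (-7/5)·k_4 from 2xy + x + 3/7y + 10/7 → x + 31/7y + 24/7
  leading term x: no divisor's leading term divides it; move x to the remainder.
  leading term y: no divisor's leading term divides it; move 31/7y to the remainder.
  leading term 1: no divisor's leading term divides it; move 24/7 to the remainder.
  remainder x + 31/7y + 24/7 ≠ 0; add k_5 = x + 31/7y + 24/7 to the basis.

S(h_1,k_5): lcm = x^2y. S = 2/9x^2 - 31/7xy^2 - 24/7xy + 20/63x + 3/7y + 8/9.
  leading term x^2: subtract (1)·k_3 from 2/9x^2 - 31/7xy^2 - 24/7xy + 20/63x + 3/7y + 8/9 → -31/7xy^2 - 24/7xy + 3/7y + 10/7
  leading term xy^2: subtract (31/10y)·k_4 from -31/7xy^2 - 24/7xy + 3/7y + 10/7 → -24/7xy - 62/7y^2 - 4y + 10/7
  leading term xy: subtract (12/5)·k_4 from -24/7xy - 62/7y^2 - 4y + 10/7 → -62/7y^2 - 76/7y - 2
  leading term y^2: no divisor's leading term divides it; move -62/7y^2 to the remainder.
  leading term y: no divisor's leading term divides it; move -76/7y to the remainder.
  leading term 1: no divisor's leading term divides it; move -2 to the remainder.
  remainder -62/7y^2 - 76/7y - 2 ≠ 0; add k_6 = -62/7y^2 - 76/7y - 2 to the basis.

The other S-polynomials (S(h_2,k_3), S(h_2,k_4), S(k_3,k_4), S(h_2,k_5), S(k_3,k_5), S(k_4,k_5), S(h_1,k_6), S(h_2,k_6), S(k_3,k_6), S(k_4,k_6), S(k_5,k_6)) all reduce to 0 modulo the current basis, so we have a Gröbner basis.
Inter-reduce: drop elements whose leading term is divisible by another's, tail-reduce, and make monic.
Reduced Gröbner basis: {x + 31/7y + 24/7, y^2 + 38/31y + 7/31}.

These coincide, so the ideals are equal.

Yes, the ideals are equal.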